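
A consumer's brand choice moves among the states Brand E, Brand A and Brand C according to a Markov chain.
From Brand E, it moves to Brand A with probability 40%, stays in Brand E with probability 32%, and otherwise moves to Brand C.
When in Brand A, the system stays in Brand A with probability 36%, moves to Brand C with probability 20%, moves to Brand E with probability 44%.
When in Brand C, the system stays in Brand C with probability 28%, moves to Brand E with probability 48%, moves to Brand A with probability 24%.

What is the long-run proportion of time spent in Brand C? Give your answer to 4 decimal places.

0.2523

Let the stationary distribution be π with π = πP and π_1 + π_2 + π_3 = 1.
π_1 = 0.32·π_1 + 0.44·π_2 + 0.48·π_3
π_2 = 0.4·π_1 + 0.36·π_2 + 0.24·π_3
Solving with the normalization constraint gives π = (0.4019, 0.3458, 0.2523).
So the stationary probability of Brand C is 0.2523.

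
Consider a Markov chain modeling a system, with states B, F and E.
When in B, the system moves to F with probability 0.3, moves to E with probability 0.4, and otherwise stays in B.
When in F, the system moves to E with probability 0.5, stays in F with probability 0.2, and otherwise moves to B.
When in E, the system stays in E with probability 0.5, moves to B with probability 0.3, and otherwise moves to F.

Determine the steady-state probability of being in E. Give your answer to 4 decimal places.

0.4700

Let the stationary distribution be π with π = πP and π_1 + π_2 + π_3 = 1.
π_1 = 0.3·π_1 + 0.3·π_2 + 0.3·π_3
π_2 = 0.3·π_1 + 0.2·π_2 + 0.2·π_3
Solving with the normalization constraint gives π = (0.3000, 0.2300, 0.4700).
So the stationary probability of E is 0.4700.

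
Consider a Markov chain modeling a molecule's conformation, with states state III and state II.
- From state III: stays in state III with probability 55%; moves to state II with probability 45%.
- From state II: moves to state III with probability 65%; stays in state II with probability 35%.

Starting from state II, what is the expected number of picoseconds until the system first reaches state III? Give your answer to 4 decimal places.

Let t(s) be the expected number of picoseconds to first reach state III from state s, with t(state III) = 0. Conditioning on the first picosecond:
t(state II) = 1 + 0.35·t(state II)
Solving: t(state II) = 1.5385.
Expected picoseconds from state II to state III: 1.5385.

1.5385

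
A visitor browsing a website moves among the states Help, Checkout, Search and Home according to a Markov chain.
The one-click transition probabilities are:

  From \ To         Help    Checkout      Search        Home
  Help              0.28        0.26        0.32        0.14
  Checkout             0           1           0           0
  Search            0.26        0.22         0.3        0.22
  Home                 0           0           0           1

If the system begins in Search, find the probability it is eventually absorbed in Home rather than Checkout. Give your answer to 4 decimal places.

0.4629

Let h(s) be the probability of absorption at Home starting from transient state s. Then h(Home) = 1 and h(Checkout) = 0. By first-step analysis:
h(Help) = 0.28·h(Help) + 0.26·0 + 0.32·h(Search) + 0.14·1
h(Search) = 0.26·h(Help) + 0.22·0 + 0.3·h(Search) + 0.22·1
Solving: h(Help) = 0.4002, h(Search) = 0.4629.
Starting from Search, the probability is 0.4629.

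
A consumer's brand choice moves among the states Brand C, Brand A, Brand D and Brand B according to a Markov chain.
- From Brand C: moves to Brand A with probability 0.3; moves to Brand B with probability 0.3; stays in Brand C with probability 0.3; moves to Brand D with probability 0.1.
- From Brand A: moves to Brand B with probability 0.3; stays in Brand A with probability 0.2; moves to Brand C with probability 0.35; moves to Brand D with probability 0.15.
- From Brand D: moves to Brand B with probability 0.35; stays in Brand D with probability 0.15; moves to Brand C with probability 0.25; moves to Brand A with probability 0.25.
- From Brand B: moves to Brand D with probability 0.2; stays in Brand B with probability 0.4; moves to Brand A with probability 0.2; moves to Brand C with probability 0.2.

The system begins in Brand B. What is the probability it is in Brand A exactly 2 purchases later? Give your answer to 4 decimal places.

0.2300

Propagate the distribution vector 2 purchases from Brand B.
After 0 purchases: (0.0000, 0.0000, 0.0000, 1.0000)
After 1 purchase: (0.2000, 0.2000, 0.2000, 0.4000)
After 2 purchases: (0.2600, 0.2300, 0.1600, 0.3500)
P(in Brand A after 2 purchases) = 0.2300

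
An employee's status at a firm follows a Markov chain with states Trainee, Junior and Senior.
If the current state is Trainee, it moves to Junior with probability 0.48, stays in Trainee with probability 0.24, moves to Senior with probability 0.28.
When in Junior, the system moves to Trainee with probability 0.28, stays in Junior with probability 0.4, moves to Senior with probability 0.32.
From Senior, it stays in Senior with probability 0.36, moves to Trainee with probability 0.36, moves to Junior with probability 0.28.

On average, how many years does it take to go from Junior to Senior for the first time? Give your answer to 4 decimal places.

3.2338

Let t(s) be the expected number of years to first reach Senior from state s, with t(Senior) = 0. Conditioning on the first year:
t(Trainee) = 1 + 0.24·t(Trainee) + 0.48·t(Junior)
t(Junior) = 1 + 0.28·t(Trainee) + 0.4·t(Junior)
Solving: t(Trainee) = 3.3582, t(Junior) = 3.2338.
Expected years from Junior to Senior: 3.2338.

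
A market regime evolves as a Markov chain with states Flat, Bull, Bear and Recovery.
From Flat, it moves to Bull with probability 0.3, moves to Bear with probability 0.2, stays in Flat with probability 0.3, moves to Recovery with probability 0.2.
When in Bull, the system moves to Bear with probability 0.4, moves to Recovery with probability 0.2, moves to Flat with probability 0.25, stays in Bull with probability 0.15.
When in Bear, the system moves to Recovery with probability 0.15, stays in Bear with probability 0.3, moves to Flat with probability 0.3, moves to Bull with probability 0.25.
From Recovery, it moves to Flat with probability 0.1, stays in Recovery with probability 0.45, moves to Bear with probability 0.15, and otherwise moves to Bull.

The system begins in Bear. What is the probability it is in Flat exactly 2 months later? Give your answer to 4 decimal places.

0.2575

Propagate the distribution vector 2 months from Bear.
After 0 months: (0.0000, 0.0000, 1.0000, 0.0000)
After 1 month: (0.3000, 0.2500, 0.3000, 0.1500)
After 2 months: (0.2575, 0.2475, 0.2725, 0.2225)
P(in Flat after 2 months) = 0.2575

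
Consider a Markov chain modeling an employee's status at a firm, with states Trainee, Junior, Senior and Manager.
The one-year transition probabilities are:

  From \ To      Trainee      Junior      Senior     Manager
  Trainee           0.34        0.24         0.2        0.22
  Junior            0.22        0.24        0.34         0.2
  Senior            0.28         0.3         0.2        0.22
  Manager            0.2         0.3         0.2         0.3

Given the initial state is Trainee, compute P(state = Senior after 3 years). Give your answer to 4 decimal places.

0.2371

Propagate the distribution vector 3 years from Trainee.
After 0 years: (1.0000, 0.0000, 0.0000, 0.0000)
After 1 year: (0.3400, 0.2400, 0.2000, 0.2200)
After 2 years: (0.2684, 0.2652, 0.2336, 0.2328)
After 3 years: (0.2616, 0.2680, 0.2371, 0.2333)
P(in Senior after 3 years) = 0.2371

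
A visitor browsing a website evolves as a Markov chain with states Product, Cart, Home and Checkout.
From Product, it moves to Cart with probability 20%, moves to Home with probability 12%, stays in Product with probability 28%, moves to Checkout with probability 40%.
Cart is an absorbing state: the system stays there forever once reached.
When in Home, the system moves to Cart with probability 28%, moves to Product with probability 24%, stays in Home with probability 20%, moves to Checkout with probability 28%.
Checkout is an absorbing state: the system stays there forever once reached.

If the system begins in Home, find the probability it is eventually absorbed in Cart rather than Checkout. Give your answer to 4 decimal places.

Let h(s) be the probability of absorption at Cart starting from transient state s. Then h(Cart) = 1 and h(Checkout) = 0. By first-step analysis:
h(Product) = 0.28·h(Product) + 0.2·1 + 0.12·h(Home) + 0.4·0
h(Home) = 0.24·h(Product) + 0.28·1 + 0.2·h(Home) + 0.28·0
Solving: h(Product) = 0.3538, h(Home) = 0.4561.
Starting from Home, the probability is 0.4561.

0.4561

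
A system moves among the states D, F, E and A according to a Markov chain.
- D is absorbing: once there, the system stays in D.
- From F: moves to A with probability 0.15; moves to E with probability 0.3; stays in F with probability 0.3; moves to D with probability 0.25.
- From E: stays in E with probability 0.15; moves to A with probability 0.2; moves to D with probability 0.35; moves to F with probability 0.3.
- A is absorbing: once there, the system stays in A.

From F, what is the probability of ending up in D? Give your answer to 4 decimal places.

0.6287

Let h(s) be the probability of absorption at D starting from transient state s. Then h(D) = 1 and h(A) = 0. By first-step analysis:
h(F) = 0.25·1 + 0.3·h(F) + 0.3·h(E) + 0.15·0
h(E) = 0.35·1 + 0.3·h(F) + 0.15·h(E) + 0.2·0
Solving: h(F) = 0.6287, h(E) = 0.6337.
Starting from F, the probability is 0.6287.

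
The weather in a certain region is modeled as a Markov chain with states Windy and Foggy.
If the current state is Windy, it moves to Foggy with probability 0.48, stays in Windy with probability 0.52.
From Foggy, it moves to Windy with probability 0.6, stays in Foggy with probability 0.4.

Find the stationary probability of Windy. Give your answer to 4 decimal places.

0.5556

Let the stationary distribution be π with π = πP and π_1 + π_2 = 1.
π_1 = 0.52·π_1 + 0.6·π_2
Solving with the normalization constraint gives π = (0.5556, 0.4444).
So the stationary probability of Windy is 0.5556.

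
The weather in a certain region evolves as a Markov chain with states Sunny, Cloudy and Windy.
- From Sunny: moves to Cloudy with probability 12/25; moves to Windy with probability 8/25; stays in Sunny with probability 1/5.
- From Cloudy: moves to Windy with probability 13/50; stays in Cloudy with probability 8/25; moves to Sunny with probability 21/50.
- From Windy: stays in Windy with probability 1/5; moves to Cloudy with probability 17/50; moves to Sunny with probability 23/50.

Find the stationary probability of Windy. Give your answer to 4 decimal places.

0.2653

Let the stationary distribution be π with π = πP and π_1 + π_2 + π_3 = 1.
π_1 = 0.2·π_1 + 0.42·π_2 + 0.46·π_3
π_2 = 0.48·π_1 + 0.32·π_2 + 0.34·π_3
Solving with the normalization constraint gives π = (0.3530, 0.3818, 0.2653).
So the stationary probability of Windy is 0.2653.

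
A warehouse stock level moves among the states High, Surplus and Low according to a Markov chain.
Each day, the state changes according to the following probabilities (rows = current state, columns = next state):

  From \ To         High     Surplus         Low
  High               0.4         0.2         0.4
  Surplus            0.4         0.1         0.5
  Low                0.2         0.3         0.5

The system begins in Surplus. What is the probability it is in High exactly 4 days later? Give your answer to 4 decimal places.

0.3060

Propagate the distribution vector 4 days from Surplus.
After 0 days: (0.0000, 1.0000, 0.0000)
After 1 day: (0.4000, 0.1000, 0.5000)
After 2 days: (0.3000, 0.2400, 0.4600)
After 3 days: (0.3080, 0.2220, 0.4700)
After 4 days: (0.3060, 0.2248, 0.4692)
P(in High after 4 days) = 0.3060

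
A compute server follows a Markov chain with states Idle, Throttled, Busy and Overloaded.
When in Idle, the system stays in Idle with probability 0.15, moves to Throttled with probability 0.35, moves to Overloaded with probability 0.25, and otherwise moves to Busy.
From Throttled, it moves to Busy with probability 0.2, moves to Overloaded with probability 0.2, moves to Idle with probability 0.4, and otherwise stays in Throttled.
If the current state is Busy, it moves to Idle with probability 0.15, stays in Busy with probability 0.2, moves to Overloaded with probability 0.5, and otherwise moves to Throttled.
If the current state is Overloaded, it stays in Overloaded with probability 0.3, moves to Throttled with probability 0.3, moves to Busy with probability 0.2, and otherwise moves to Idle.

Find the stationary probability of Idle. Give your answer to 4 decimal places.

0.2288

Let the stationary distribution be π with π = πP and π_1 + π_2 + π_3 + π_4 = 1.
π_1 = 0.15·π_1 + 0.4·π_2 + 0.15·π_3 + 0.2·π_4
π_2 = 0.35·π_1 + 0.2·π_2 + 0.15·π_3 + 0.3·π_4
π_3 = 0.25·π_1 + 0.2·π_2 + 0.2·π_3 + 0.2·π_4
Solving with the normalization constraint gives π = (0.2288, 0.2543, 0.2114, 0.3054).
So the stationary probability of Idle is 0.2288.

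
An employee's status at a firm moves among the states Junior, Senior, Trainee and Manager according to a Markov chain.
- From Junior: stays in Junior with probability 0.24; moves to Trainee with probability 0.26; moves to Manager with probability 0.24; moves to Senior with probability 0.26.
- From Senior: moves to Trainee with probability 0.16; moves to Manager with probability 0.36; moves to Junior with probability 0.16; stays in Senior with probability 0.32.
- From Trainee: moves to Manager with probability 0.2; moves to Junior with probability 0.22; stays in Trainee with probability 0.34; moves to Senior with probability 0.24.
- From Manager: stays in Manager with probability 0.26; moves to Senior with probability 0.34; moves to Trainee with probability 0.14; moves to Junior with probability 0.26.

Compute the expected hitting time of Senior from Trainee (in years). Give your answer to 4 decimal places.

Let t(s) be the expected number of years to first reach Senior from state s, with t(Senior) = 0. Conditioning on the first year:
t(Junior) = 1 + 0.24·t(Junior) + 0.26·t(Trainee) + 0.24·t(Manager)
t(Trainee) = 1 + 0.22·t(Junior) + 0.34·t(Trainee) + 0.2·t(Manager)
t(Manager) = 1 + 0.26·t(Junior) + 0.14·t(Trainee) + 0.26·t(Manager)
Solving: t(Junior) = 3.6533, t(Trainee) = 3.7461, t(Manager) = 3.3437.
Expected years from Trainee to Senior: 3.7461.

3.7461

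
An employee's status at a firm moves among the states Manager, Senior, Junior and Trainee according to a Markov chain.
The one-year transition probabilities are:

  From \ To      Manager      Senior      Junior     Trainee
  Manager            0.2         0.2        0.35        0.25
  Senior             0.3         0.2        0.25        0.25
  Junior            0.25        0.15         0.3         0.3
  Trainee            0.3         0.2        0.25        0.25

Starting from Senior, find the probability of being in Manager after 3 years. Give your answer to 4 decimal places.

Propagate the distribution vector 3 years from Senior.
After 0 years: (0.0000, 1.0000, 0.0000, 0.0000)
After 1 year: (0.3000, 0.2000, 0.2500, 0.2500)
After 2 years: (0.2575, 0.1875, 0.2925, 0.2625)
After 3 years: (0.2596, 0.1854, 0.2904, 0.2646)
P(in Manager after 3 years) = 0.2596

0.2596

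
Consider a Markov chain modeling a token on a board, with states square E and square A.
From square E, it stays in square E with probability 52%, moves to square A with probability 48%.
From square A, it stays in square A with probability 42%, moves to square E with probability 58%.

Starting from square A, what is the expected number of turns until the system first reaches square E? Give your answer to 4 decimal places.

1.7241

Let t(s) be the expected number of turns to first reach square E from state s, with t(square E) = 0. Conditioning on the first turn:
t(square A) = 1 + 0.42·t(square A)
Solving: t(square A) = 1.7241.
Expected turns from square A to square E: 1.7241.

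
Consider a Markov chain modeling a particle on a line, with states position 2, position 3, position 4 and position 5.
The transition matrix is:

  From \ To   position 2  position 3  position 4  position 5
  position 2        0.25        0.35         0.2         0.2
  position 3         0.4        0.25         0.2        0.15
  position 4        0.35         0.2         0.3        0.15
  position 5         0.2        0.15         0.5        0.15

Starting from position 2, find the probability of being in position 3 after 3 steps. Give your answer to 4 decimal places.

0.2510

Propagate the distribution vector 3 steps from position 2.
After 0 steps: (1.0000, 0.0000, 0.0000, 0.0000)
After 1 step: (0.2500, 0.3500, 0.2000, 0.2000)
After 2 steps: (0.3125, 0.2450, 0.2800, 0.1625)
After 3 steps: (0.3066, 0.2510, 0.2768, 0.1656)
P(in position 3 after 3 steps) = 0.2510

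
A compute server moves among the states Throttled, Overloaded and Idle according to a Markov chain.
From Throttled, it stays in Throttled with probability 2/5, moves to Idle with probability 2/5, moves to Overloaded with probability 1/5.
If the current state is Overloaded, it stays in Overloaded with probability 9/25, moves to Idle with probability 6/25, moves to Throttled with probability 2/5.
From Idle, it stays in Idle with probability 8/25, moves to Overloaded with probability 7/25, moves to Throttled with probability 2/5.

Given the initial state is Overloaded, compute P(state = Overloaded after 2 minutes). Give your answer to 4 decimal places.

Sum over the intermediate state after 1 minute:
P = P(Overloaded→Throttled)·P(Throttled→Overloaded) + P(Overloaded→Overloaded)·P(Overloaded→Overloaded) + P(Overloaded→Idle)·P(Idle→Overloaded)
  = 0.4×0.2 + 0.36×0.36 + 0.24×0.28
  = 0.0800 + 0.1296 + 0.0672 = 0.2768

0.2768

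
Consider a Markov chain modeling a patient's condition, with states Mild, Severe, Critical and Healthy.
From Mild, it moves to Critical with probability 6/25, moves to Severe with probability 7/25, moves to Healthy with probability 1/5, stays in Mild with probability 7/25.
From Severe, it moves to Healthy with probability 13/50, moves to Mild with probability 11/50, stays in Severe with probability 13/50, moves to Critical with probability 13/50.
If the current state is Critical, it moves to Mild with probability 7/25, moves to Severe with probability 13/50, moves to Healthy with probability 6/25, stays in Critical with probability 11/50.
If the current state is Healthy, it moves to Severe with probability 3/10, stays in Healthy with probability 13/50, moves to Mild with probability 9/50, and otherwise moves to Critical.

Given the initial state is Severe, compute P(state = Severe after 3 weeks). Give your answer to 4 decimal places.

Propagate the distribution vector 3 weeks from Severe.
After 0 weeks: (0.0000, 1.0000, 0.0000, 0.0000)
After 1 week: (0.2200, 0.2600, 0.2600, 0.2600)
After 2 weeks: (0.2384, 0.2748, 0.2452, 0.2416)
After 3 weeks: (0.2394, 0.2744, 0.2454, 0.2408)
P(in Severe after 3 weeks) = 0.2744

0.2744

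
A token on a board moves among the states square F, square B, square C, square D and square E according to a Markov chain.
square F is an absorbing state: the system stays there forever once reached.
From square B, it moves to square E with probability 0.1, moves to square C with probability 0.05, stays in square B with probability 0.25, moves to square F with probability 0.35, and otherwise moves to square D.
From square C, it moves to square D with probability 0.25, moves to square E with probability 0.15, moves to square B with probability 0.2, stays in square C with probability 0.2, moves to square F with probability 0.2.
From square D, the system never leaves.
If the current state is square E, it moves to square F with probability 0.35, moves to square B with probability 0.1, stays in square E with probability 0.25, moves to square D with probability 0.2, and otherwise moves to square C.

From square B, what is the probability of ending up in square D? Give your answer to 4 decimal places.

Let h(s) be the probability of absorption at square D starting from transient state s. Then h(square D) = 1 and h(square F) = 0. By first-step analysis:
h(square B) = 0.35·0 + 0.25·h(square B) + 0.05·h(square C) + 0.25·1 + 0.1·h(square E)
h(square C) = 0.2·0 + 0.2·h(square B) + 0.2·h(square C) + 0.25·1 + 0.15·h(square E)
h(square E) = 0.35·0 + 0.1·h(square B) + 0.1·h(square C) + 0.2·1 + 0.25·h(square E)
Solving: h(square B) = 0.4177, h(square C) = 0.4896, h(square E) = 0.3876.
Starting from square B, the probability is 0.4177.

0.4177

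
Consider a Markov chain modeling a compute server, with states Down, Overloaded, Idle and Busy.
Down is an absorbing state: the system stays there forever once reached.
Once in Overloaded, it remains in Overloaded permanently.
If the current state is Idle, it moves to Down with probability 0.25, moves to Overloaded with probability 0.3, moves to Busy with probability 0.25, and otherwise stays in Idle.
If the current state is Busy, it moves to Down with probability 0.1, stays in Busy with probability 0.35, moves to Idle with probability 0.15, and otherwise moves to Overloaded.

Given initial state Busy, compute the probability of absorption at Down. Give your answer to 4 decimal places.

Let h(s) be the probability of absorption at Down starting from transient state s. Then h(Down) = 1 and h(Overloaded) = 0. By first-step analysis:
h(Idle) = 0.25·1 + 0.3·0 + 0.2·h(Idle) + 0.25·h(Busy)
h(Busy) = 0.1·1 + 0.4·0 + 0.15·h(Idle) + 0.35·h(Busy)
Solving: h(Idle) = 0.3886, h(Busy) = 0.2435.
Starting from Busy, the probability is 0.2435.

0.2435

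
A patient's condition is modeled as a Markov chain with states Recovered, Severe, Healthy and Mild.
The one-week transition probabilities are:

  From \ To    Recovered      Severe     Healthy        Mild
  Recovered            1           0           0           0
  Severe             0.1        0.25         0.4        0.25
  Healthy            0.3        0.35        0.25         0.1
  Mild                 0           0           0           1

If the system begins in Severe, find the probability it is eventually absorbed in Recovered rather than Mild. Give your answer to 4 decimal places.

0.4615

Let h(s) be the probability of absorption at Recovered starting from transient state s. Then h(Recovered) = 1 and h(Mild) = 0. By first-step analysis:
h(Severe) = 0.1·1 + 0.25·h(Severe) + 0.4·h(Healthy) + 0.25·0
h(Healthy) = 0.3·1 + 0.35·h(Severe) + 0.25·h(Healthy) + 0.1·0
Solving: h(Severe) = 0.4615, h(Healthy) = 0.6154.
Starting from Severe, the probability is 0.4615.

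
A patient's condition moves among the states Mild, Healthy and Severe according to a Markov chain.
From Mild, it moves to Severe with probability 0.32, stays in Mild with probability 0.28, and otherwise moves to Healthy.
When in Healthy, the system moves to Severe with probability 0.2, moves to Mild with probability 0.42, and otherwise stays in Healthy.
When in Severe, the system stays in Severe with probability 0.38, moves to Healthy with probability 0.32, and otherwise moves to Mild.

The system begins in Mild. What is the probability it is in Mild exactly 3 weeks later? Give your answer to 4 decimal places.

Propagate the distribution vector 3 weeks from Mild.
After 0 weeks: (1.0000, 0.0000, 0.0000)
After 1 week: (0.2800, 0.4000, 0.3200)
After 2 weeks: (0.3424, 0.3664, 0.2912)
After 3 weeks: (0.3371, 0.3694, 0.2935)
P(in Mild after 3 weeks) = 0.3371

0.3371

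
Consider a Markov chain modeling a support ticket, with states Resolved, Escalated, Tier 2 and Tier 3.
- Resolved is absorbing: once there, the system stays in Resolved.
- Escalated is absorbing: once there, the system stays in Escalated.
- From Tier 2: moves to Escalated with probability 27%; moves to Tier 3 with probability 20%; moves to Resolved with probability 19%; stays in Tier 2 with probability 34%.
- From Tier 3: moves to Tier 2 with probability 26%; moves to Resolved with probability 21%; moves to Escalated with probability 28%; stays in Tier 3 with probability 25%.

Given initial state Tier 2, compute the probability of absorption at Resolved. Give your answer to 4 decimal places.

Let h(s) be the probability of absorption at Resolved starting from transient state s. Then h(Resolved) = 1 and h(Escalated) = 0. By first-step analysis:
h(Tier 2) = 0.19·1 + 0.27·0 + 0.34·h(Tier 2) + 0.2·h(Tier 3)
h(Tier 3) = 0.21·1 + 0.28·0 + 0.26·h(Tier 2) + 0.25·h(Tier 3)
Solving: h(Tier 2) = 0.4165, h(Tier 3) = 0.4244.
Starting from Tier 2, the probability is 0.4165.

0.4165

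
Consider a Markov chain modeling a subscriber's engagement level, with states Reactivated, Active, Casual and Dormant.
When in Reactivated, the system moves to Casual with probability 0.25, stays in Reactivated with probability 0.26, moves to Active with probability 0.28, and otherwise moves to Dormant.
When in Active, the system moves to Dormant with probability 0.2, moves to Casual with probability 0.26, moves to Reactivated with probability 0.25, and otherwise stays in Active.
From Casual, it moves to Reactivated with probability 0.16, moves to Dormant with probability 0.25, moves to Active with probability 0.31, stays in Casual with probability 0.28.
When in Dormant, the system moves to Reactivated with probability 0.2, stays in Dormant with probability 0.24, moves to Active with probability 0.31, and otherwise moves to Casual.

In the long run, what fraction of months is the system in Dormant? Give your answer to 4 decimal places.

Let the stationary distribution be π with π = πP and π_1 + π_2 + π_3 + π_4 = 1.
π_1 = 0.26·π_1 + 0.25·π_2 + 0.16·π_3 + 0.2·π_4
π_2 = 0.28·π_1 + 0.29·π_2 + 0.31·π_3 + 0.31·π_4
π_3 = 0.25·π_1 + 0.26·π_2 + 0.28·π_3 + 0.25·π_4
Solving with the normalization constraint gives π = (0.2175, 0.2975, 0.2608, 0.2242).
So the stationary probability of Dormant is 0.2242.

0.2242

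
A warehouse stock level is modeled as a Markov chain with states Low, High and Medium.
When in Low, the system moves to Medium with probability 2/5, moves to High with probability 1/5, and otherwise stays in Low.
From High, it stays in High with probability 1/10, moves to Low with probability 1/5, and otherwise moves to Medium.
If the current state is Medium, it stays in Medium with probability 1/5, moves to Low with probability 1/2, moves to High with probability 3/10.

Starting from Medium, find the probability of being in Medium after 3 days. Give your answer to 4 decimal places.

Propagate the distribution vector 3 days from Medium.
After 0 days: (0.0000, 0.0000, 1.0000)
After 1 day: (0.5000, 0.3000, 0.2000)
After 2 days: (0.3600, 0.1900, 0.4500)
After 3 days: (0.4070, 0.2260, 0.3670)
P(in Medium after 3 days) = 0.3670

0.3670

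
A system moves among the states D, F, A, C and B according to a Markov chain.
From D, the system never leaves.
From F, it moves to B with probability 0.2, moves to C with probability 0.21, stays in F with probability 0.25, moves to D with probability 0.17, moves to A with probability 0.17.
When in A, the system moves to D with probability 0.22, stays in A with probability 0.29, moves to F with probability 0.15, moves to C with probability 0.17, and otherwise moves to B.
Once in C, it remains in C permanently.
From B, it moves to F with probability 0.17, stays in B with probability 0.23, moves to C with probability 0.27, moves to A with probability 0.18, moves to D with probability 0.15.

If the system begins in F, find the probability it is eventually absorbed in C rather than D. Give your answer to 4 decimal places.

0.5493

Let h(s) be the probability of absorption at C starting from transient state s. Then h(C) = 1 and h(D) = 0. By first-step analysis:
h(F) = 0.17·0 + 0.25·h(F) + 0.17·h(A) + 0.21·1 + 0.2·h(B)
h(A) = 0.22·0 + 0.15·h(F) + 0.29·h(A) + 0.17·1 + 0.17·h(B)
h(B) = 0.15·0 + 0.17·h(F) + 0.18·h(A) + 0.27·1 + 0.23·h(B)
Solving: h(F) = 0.5493, h(A) = 0.4962, h(B) = 0.5879.
Starting from F, the probability is 0.5493.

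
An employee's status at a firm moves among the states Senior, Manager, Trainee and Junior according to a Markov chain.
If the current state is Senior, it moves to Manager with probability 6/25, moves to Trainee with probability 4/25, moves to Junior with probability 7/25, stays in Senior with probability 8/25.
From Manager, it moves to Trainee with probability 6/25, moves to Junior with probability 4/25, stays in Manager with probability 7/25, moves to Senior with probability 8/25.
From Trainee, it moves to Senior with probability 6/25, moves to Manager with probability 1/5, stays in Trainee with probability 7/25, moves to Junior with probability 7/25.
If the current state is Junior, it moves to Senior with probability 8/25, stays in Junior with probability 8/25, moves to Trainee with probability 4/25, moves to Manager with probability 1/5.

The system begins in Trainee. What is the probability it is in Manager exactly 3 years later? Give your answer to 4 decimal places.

Propagate the distribution vector 3 years from Trainee.
After 0 years: (0.0000, 0.0000, 1.0000, 0.0000)
After 1 year: (0.2400, 0.2000, 0.2800, 0.2800)
After 2 years: (0.2976, 0.2256, 0.2096, 0.2672)
After 3 years: (0.3032, 0.2300, 0.2032, 0.2636)
P(in Manager after 3 years) = 0.2300

0.2300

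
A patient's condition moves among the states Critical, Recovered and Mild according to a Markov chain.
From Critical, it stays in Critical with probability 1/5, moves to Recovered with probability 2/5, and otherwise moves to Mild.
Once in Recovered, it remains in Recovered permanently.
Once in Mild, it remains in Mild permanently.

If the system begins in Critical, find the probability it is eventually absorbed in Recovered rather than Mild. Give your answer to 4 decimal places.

0.5000

Let h(s) be the probability of absorption at Recovered starting from transient state s. Then h(Recovered) = 1 and h(Mild) = 0. By first-step analysis:
h(Critical) = 0.2·h(Critical) + 0.4·1 + 0.4·0
Solving: h(Critical) = 0.5000.
Starting from Critical, the probability is 0.5000.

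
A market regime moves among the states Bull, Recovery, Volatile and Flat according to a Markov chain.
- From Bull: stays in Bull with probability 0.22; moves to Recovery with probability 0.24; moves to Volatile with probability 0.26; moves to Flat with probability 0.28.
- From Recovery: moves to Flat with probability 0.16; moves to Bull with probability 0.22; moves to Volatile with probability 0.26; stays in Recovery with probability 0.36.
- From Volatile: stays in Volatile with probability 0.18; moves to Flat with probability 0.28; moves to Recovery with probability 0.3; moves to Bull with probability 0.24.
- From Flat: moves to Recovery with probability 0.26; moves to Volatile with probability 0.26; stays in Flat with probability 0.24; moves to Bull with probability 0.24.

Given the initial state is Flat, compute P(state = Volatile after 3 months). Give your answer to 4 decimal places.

0.2409

Propagate the distribution vector 3 months from Flat.
After 0 months: (0.0000, 0.0000, 0.0000, 1.0000)
After 1 month: (0.2400, 0.2600, 0.2600, 0.2400)
After 2 months: (0.2300, 0.2916, 0.2392, 0.2392)
After 3 months: (0.2296, 0.2941, 0.2409, 0.2354)
P(in Volatile after 3 months) = 0.2409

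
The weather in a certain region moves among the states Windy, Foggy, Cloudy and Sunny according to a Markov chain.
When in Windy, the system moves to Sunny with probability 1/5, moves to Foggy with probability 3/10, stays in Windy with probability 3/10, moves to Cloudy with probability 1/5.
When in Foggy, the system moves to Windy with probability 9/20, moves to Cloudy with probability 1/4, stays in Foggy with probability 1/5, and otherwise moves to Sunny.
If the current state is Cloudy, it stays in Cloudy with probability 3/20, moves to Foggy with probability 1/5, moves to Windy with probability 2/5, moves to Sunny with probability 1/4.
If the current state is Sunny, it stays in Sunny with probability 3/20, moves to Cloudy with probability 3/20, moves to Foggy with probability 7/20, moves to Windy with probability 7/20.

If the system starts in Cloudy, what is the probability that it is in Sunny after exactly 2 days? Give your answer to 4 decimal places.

Propagate the distribution vector 2 days from Cloudy.
After 0 days: (0.0000, 0.0000, 1.0000, 0.0000)
After 1 day: (0.4000, 0.2000, 0.1500, 0.2500)
After 2 days: (0.3575, 0.2775, 0.1900, 0.1750)
P(in Sunny after 2 days) = 0.1750

0.1750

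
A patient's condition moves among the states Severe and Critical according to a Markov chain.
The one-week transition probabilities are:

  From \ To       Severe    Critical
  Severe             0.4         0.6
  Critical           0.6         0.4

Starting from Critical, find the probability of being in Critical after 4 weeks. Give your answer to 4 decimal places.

0.5008

Propagate the distribution vector 4 weeks from Critical.
After 0 weeks: (0.0000, 1.0000)
After 1 week: (0.6000, 0.4000)
After 2 weeks: (0.4800, 0.5200)
After 3 weeks: (0.5040, 0.4960)
After 4 weeks: (0.4992, 0.5008)
P(in Critical after 4 weeks) = 0.5008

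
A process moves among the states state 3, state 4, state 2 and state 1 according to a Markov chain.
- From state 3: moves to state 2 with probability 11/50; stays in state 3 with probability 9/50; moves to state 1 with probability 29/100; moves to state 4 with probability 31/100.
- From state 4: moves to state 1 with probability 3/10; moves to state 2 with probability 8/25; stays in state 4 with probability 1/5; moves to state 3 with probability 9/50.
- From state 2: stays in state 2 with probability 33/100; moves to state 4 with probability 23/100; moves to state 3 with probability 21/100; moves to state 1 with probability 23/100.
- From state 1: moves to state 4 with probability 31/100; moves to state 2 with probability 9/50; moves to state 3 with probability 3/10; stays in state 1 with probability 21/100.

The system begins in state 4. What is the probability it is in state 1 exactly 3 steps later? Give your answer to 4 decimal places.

Propagate the distribution vector 3 steps from state 4.
After 0 steps: (0.0000, 1.0000, 0.0000, 0.0000)
After 1 step: (0.1800, 0.2000, 0.3200, 0.3000)
After 2 steps: (0.2256, 0.2624, 0.2632, 0.2488)
After 3 steps: (0.2178, 0.2601, 0.2652, 0.2569)
P(in state 1 after 3 steps) = 0.2569

0.2569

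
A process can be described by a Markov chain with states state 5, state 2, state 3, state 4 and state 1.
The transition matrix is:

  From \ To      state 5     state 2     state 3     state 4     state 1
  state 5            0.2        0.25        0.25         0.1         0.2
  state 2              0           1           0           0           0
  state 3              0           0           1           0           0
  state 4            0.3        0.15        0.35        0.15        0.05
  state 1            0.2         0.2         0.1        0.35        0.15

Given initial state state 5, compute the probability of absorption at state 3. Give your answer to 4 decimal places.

0.5140

Let h(s) be the probability of absorption at state 3 starting from transient state s. Then h(state 3) = 1 and h(state 2) = 0. By first-step analysis:
h(state 5) = 0.2·h(state 5) + 0.25·0 + 0.25·1 + 0.1·h(state 4) + 0.2·h(state 1)
h(state 4) = 0.3·h(state 5) + 0.15·0 + 0.35·1 + 0.15·h(state 4) + 0.05·h(state 1)
h(state 1) = 0.2·h(state 5) + 0.2·0 + 0.1·1 + 0.35·h(state 4) + 0.15·h(state 1)
Solving: h(state 5) = 0.5140, h(state 4) = 0.6223, h(state 1) = 0.4948.
Starting from state 5, the probability is 0.5140.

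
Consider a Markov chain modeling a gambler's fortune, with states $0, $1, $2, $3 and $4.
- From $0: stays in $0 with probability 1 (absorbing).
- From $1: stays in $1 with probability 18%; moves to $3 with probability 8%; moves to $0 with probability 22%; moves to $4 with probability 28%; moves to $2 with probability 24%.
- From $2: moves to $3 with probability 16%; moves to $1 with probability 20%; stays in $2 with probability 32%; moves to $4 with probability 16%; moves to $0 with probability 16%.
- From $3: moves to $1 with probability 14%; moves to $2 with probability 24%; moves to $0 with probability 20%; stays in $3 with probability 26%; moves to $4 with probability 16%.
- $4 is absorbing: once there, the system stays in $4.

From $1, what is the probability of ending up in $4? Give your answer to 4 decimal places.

0.5368

Let h(s) be the probability of absorption at $4 starting from transient state s. Then h($4) = 1 and h($0) = 0. By first-step analysis:
h($1) = 0.22·0 + 0.18·h($1) + 0.24·h($2) + 0.08·h($3) + 0.28·1
h($2) = 0.16·0 + 0.2·h($1) + 0.32·h($2) + 0.16·h($3) + 0.16·1
h($3) = 0.2·0 + 0.14·h($1) + 0.24·h($2) + 0.26·h($3) + 0.16·1
Solving: h($1) = 0.5368, h($2) = 0.5066, h($3) = 0.4821.
Starting from $1, the probability is 0.5368.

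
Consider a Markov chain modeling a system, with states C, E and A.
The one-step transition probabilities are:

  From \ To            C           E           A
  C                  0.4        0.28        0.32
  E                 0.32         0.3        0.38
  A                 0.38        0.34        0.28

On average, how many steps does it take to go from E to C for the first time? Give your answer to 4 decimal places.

Let t(s) be the expected number of steps to first reach C from state s, with t(C) = 0. Conditioning on the first step:
t(E) = 1 + 0.3·t(E) + 0.38·t(A)
t(A) = 1 + 0.34·t(E) + 0.28·t(A)
Solving: t(E) = 2.9349, t(A) = 2.7748.
Expected steps from E to C: 2.9349.

2.9349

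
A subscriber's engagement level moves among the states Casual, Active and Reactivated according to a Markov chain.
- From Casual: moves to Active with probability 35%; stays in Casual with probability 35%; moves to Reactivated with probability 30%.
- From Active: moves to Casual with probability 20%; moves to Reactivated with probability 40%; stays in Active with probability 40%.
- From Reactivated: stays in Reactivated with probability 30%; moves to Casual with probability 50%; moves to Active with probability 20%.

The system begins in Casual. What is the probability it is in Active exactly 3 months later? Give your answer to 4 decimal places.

0.3159

Propagate the distribution vector 3 months from Casual.
After 0 months: (1.0000, 0.0000, 0.0000)
After 1 month: (0.3500, 0.3500, 0.3000)
After 2 months: (0.3425, 0.3225, 0.3350)
After 3 months: (0.3519, 0.3159, 0.3323)
P(in Active after 3 months) = 0.3159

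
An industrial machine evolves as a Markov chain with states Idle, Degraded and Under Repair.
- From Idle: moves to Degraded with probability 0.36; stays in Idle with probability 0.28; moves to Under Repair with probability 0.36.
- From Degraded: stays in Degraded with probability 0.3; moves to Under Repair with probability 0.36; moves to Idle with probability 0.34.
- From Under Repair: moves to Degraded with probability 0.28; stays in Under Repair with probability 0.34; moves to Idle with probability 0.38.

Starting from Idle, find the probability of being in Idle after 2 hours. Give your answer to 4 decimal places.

0.3376

Sum over the intermediate state after 1 hour:
P = P(Idle→Idle)·P(Idle→Idle) + P(Idle→Degraded)·P(Degraded→Idle) + P(Idle→Under Repair)·P(Under Repair→Idle)
  = 0.28×0.28 + 0.36×0.34 + 0.36×0.38
  = 0.0784 + 0.1224 + 0.1368 = 0.3376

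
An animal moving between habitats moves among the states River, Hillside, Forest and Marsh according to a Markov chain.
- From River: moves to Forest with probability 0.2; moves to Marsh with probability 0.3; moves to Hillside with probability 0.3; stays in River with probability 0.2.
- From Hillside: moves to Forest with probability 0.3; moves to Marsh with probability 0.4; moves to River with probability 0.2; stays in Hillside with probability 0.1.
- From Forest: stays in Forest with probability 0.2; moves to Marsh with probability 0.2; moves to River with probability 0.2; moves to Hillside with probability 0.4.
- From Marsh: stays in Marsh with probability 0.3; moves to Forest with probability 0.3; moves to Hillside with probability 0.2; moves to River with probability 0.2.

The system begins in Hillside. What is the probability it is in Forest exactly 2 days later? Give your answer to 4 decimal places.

Propagate the distribution vector 2 days from Hillside.
After 0 days: (0.0000, 1.0000, 0.0000, 0.0000)
After 1 day: (0.2000, 0.1000, 0.3000, 0.4000)
After 2 days: (0.2000, 0.2700, 0.2500, 0.2800)
P(in Forest after 2 days) = 0.2500

0.2500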